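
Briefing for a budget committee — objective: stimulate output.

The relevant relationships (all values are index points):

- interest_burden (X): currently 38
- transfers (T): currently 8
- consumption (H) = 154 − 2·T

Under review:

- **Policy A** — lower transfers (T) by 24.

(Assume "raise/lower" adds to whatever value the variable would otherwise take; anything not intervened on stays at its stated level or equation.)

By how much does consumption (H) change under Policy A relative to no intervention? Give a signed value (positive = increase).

48

Baseline:
  T = 8
  H = 154 − 2·8 = 138
Policy A (T − 24):
  T = 8 − 24 = -16
  H = 154 − 2·(-16) = 186
Change in H: 186 − 138 = 48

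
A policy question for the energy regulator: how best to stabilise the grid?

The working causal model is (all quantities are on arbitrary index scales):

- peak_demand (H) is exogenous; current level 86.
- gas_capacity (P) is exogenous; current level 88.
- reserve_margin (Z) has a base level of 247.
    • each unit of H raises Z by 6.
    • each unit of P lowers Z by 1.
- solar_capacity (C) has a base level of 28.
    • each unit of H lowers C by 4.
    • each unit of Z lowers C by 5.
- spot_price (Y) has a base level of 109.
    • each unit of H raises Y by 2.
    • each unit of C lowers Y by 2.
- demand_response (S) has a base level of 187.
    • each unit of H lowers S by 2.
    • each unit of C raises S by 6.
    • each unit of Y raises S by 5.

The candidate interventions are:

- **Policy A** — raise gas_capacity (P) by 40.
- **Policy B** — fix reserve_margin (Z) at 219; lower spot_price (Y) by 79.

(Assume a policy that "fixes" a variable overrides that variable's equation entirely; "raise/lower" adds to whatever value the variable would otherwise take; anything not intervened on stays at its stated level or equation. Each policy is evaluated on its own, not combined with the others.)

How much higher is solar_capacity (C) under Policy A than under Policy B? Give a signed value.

-2080

Policy A (P + 40):
  H = 86
  P = 88 + 40 = 128
  Z = 247 + 6·86 − 128 = 635
  C = 28 − 4·86 − 5·635 = -3491
Policy B (Z := 219, Y − 79):
  H = 86
  P = 88
  Z = 219
  C = 28 − 4·86 − 5·219 = -1411
C: -3491 − (-1411) = -2080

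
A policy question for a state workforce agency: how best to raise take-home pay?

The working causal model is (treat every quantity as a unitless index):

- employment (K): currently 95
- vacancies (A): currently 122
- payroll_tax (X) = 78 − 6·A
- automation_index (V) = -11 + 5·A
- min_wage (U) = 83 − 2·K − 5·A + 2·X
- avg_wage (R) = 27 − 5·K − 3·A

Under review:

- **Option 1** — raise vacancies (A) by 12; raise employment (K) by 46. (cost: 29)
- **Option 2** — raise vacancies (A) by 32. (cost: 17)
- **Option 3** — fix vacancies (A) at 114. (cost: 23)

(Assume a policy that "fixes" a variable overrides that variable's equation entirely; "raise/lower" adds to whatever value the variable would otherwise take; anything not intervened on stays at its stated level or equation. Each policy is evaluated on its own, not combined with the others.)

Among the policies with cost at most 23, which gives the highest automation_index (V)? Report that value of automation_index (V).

Option 2 (A + 32):
  A = 122 + 32 = 154
  V = -11 + 5·154 = 759
Option 3 (A := 114):
  A = 114
  V = -11 + 5·114 = 559
Comparing — Option 2: V=759, Option 3: V=559. Highest is 759 (Option 2).

759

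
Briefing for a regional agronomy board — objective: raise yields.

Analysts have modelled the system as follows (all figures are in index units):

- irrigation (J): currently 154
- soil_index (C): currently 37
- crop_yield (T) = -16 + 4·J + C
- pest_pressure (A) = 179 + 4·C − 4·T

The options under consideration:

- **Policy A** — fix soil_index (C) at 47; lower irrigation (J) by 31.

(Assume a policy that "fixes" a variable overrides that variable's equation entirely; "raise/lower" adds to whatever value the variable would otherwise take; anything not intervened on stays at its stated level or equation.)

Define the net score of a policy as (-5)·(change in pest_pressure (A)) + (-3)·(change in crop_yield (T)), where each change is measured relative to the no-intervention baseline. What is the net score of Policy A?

Baseline:
  J = 154
  C = 37
  T = -16 + 4·154 + 37 = 637
  A = 179 + 4·37 − 4·637 = -2221
Policy A (C := 47, J − 31):
  J = 154 − 31 = 123
  C = 47
  T = -16 + 4·123 + 47 = 523
  A = 179 + 4·47 − 4·523 = -1725
ΔA = -1725 − (-2221) = 496; ΔT = 523 − 637 = -114
Score = (-5)·496 + (-3)·(-114) = -2138

-2138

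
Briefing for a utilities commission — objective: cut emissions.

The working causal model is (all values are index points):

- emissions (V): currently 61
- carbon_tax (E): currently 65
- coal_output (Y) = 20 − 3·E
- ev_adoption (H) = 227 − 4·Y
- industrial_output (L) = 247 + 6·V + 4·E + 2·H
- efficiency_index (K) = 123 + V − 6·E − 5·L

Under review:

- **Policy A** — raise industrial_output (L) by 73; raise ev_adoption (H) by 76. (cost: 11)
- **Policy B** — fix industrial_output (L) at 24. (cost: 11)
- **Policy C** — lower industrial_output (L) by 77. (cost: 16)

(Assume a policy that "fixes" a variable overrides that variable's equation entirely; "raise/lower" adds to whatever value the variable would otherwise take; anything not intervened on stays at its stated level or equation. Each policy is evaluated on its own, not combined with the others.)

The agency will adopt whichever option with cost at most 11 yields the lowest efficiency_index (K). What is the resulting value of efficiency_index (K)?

Policy A (L + 73, H + 76):
  V = 61
  E = 65
  Y = 20 − 3·65 = -175
  H = 227 − 4·(-175) (+76 from intervention) = 1003
  L = 247 + 6·61 + 4·65 + 2·1003 (+73 from intervention) = 2952
  K = 123 + 61 − 6·65 − 5·2952 = -14966
Policy B (L := 24):
  V = 61
  E = 65
  Y = 20 − 3·65 = -175
  H = 227 − 4·(-175) = 927
  L = 24
  K = 123 + 61 − 6·65 − 5·24 = -326
Comparing — Policy A: K=-14966, Policy B: K=-326. Lowest is -14966 (Policy A).

-14966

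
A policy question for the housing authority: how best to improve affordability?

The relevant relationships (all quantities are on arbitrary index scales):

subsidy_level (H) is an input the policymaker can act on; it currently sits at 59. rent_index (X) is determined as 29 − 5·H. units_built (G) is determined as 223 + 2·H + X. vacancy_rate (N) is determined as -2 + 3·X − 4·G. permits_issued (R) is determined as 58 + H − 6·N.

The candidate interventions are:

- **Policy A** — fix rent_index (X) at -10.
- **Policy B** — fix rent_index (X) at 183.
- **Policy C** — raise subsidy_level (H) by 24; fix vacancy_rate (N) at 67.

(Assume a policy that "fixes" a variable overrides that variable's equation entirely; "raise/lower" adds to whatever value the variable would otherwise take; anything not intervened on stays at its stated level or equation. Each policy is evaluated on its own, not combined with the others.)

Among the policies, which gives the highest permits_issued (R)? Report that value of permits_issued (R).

Policy A (X := -10):
  H = 59
  X = -10
  G = 223 + 2·59 + (-10) = 331
  N = -2 + 3·(-10) − 4·331 = -1356
  R = 58 + 59 − 6·(-1356) = 8253
Policy B (X := 183):
  H = 59
  X = 183
  G = 223 + 2·59 + 183 = 524
  N = -2 + 3·183 − 4·524 = -1549
  R = 58 + 59 − 6·(-1549) = 9411
Policy C (H + 24, N := 67):
  H = 59 + 24 = 83
  X = 29 − 5·83 = -386
  G = 223 + 2·83 + (-386) = 3
  N = 67
  R = 58 + 83 − 6·67 = -261
Comparing — Policy A: R=8253, Policy B: R=9411, Policy C: R=-261. Highest is 9411 (Policy B).

9411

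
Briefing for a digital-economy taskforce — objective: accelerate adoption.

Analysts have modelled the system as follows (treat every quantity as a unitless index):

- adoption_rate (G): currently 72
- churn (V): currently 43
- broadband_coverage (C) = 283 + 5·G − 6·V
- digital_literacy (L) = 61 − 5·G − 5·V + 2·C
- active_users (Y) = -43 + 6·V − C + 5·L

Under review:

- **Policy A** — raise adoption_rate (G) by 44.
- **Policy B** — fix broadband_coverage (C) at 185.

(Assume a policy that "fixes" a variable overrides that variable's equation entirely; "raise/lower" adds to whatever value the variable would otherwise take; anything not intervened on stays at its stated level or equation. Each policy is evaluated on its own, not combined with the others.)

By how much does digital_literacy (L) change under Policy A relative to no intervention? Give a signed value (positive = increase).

220

Baseline:
  G = 72
  V = 43
  C = 283 + 5·72 − 6·43 = 385
  L = 61 − 5·72 − 5·43 + 2·385 = 256
Policy A (G + 44):
  G = 72 + 44 = 116
  V = 43
  C = 283 + 5·116 − 6·43 = 605
  L = 61 − 5·116 − 5·43 + 2·605 = 476
Change in L: 476 − 256 = 220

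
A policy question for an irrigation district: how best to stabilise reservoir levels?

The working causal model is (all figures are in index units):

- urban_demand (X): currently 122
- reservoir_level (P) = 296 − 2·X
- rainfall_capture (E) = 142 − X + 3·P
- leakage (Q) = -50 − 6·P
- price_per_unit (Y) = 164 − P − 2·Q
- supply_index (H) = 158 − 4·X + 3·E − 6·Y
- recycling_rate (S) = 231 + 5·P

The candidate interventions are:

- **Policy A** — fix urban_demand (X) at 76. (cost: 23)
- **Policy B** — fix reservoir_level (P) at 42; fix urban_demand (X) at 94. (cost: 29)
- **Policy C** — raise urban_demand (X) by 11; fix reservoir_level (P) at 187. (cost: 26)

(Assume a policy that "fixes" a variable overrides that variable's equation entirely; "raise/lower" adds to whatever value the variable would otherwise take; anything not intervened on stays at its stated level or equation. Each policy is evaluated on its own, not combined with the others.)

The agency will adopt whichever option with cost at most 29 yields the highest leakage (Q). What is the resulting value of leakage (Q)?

Policy A (X := 76):
  X = 76
  P = 296 − 2·76 = 144
  Q = -50 − 6·144 = -914
Policy B (P := 42, X := 94):
  X = 94
  P = 42
  Q = -50 − 6·42 = -302
Policy C (X + 11, P := 187):
  X = 122 + 11 = 133
  P = 187
  Q = -50 − 6·187 = -1172
Comparing — Policy A: Q=-914, Policy B: Q=-302, Policy C: Q=-1172. Highest is -302 (Policy B).

-302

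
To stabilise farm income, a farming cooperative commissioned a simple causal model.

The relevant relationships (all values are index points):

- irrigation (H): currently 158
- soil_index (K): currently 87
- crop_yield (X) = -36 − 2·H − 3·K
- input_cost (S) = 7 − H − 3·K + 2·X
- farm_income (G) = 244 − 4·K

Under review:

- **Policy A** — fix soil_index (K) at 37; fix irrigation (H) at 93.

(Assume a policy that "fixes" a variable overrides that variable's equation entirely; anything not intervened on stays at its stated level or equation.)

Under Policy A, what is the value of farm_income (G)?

Policy A (K := 37, H := 93):
  K = 37
  G = 244 − 4·37 = 96

96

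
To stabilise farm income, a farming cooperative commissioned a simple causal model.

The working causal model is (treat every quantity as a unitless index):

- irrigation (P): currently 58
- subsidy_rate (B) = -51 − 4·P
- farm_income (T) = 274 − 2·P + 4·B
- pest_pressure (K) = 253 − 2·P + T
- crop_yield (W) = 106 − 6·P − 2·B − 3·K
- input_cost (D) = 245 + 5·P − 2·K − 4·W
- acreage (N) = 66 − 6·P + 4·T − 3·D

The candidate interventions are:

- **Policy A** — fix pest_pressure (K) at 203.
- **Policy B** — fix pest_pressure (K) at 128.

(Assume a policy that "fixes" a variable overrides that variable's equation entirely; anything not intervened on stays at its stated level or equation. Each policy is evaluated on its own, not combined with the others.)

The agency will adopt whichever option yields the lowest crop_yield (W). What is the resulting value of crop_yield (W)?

Policy A (K := 203):
  P = 58
  B = -51 − 4·58 = -283
  T = 274 − 2·58 + 4·(-283) = -974
  K = 203
  W = 106 − 6·58 − 2·(-283) − 3·203 = -285
Policy B (K := 128):
  P = 58
  B = -51 − 4·58 = -283
  T = 274 − 2·58 + 4·(-283) = -974
  K = 128
  W = 106 − 6·58 − 2·(-283) − 3·128 = -60
Comparing — Policy A: W=-285, Policy B: W=-60. Lowest is -285 (Policy A).

-285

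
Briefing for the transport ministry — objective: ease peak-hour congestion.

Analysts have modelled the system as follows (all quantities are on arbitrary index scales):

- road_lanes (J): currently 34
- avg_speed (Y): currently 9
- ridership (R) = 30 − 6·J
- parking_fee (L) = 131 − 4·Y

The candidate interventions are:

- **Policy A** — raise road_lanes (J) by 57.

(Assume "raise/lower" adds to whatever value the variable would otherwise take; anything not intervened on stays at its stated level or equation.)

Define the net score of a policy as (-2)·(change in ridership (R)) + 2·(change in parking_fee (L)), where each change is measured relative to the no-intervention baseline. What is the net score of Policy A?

684

Baseline:
  J = 34
  Y = 9
  R = 30 − 6·34 = -174
  L = 131 − 4·9 = 95
Policy A (J + 57):
  J = 34 + 57 = 91
  Y = 9
  R = 30 − 6·91 = -516
  L = 131 − 4·9 = 95
ΔR = -516 − (-174) = -342; ΔL = 95 − 95 = 0
Score = (-2)·(-342) + 2·0 = 684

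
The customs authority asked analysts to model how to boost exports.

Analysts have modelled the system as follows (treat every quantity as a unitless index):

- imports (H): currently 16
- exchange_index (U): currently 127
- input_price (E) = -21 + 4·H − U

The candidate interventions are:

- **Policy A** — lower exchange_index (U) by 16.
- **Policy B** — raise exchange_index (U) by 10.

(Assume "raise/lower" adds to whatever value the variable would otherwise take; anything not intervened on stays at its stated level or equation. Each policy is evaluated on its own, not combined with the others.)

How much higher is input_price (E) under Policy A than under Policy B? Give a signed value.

Policy A (U − 16):
  H = 16
  U = 127 − 16 = 111
  E = -21 + 4·16 − 111 = -68
Policy B (U + 10):
  H = 16
  U = 127 + 10 = 137
  E = -21 + 4·16 − 137 = -94
E: -68 − (-94) = 26

26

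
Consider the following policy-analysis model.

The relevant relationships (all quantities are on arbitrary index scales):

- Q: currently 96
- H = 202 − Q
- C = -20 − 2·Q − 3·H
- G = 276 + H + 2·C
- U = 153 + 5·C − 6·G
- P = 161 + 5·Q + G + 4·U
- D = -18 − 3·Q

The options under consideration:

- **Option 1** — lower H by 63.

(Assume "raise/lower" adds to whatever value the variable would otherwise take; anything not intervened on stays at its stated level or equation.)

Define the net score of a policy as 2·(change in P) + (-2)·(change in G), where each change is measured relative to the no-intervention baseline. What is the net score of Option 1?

-7560

Baseline:
  Q = 96
  H = 202 − 96 = 106
  C = -20 − 2·96 − 3·106 = -530
  G = 276 + 106 + 2·(-530) = -678
  U = 153 + 5·(-530) − 6·(-678) = 1571
  P = 161 + 5·96 + (-678) + 4·1571 = 6247
Option 1 (H − 63):
  Q = 96
  H = 202 − 96 (−63 from intervention) = 43
  C = -20 − 2·96 − 3·43 = -341
  G = 276 + 43 + 2·(-341) = -363
  U = 153 + 5·(-341) − 6·(-363) = 626
  P = 161 + 5·96 + (-363) + 4·626 = 2782
ΔP = 2782 − 6247 = -3465; ΔG = -363 − (-678) = 315
Score = 2·(-3465) + (-2)·315 = -7560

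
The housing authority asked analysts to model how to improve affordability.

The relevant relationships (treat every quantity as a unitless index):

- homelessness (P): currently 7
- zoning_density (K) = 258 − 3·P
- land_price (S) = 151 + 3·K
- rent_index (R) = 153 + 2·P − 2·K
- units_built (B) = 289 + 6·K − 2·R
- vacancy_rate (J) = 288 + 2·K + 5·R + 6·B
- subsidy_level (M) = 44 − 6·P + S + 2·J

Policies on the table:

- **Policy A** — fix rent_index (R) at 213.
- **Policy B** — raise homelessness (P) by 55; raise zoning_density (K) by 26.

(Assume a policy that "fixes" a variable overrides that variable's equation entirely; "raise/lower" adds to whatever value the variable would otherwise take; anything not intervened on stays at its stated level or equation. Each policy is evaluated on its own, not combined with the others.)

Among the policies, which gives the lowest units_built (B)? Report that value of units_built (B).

Policy A (R := 213):
  P = 7
  K = 258 − 3·7 = 237
  R = 213
  B = 289 + 6·237 − 2·213 = 1285
Policy B (P + 55, K + 26):
  P = 7 + 55 = 62
  K = 258 − 3·62 (+26 from intervention) = 98
  R = 153 + 2·62 − 2·98 = 81
  B = 289 + 6·98 − 2·81 = 715
Comparing — Policy A: B=1285, Policy B: B=715. Lowest is 715 (Policy B).

715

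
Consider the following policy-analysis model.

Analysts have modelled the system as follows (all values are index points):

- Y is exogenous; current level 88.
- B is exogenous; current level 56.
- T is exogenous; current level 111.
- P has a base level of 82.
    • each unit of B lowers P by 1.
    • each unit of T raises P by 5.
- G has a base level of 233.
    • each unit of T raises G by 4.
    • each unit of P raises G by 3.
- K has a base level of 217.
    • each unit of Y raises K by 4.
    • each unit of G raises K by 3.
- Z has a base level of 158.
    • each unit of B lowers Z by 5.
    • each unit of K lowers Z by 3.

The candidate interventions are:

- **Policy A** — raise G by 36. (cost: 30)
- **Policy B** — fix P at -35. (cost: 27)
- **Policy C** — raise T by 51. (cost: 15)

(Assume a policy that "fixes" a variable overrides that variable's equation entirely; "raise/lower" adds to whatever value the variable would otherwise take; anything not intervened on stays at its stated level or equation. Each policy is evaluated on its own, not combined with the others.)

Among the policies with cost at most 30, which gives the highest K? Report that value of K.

Policy A (G + 36):
  Y = 88
  B = 56
  T = 111
  P = 82 − 56 + 5·111 = 581
  G = 233 + 4·111 + 3·581 (+36 from intervention) = 2456
  K = 217 + 4·88 + 3·2456 = 7937
Policy B (P := -35):
  Y = 88
  B = 56
  T = 111
  P = -35
  G = 233 + 4·111 + 3·(-35) = 572
  K = 217 + 4·88 + 3·572 = 2285
Policy C (T + 51):
  Y = 88
  B = 56
  T = 111 + 51 = 162
  P = 82 − 56 + 5·162 = 836
  G = 233 + 4·162 + 3·836 = 3389
  K = 217 + 4·88 + 3·3389 = 10736
Comparing — Policy A: K=7937, Policy B: K=2285, Policy C: K=10736. Highest is 10736 (Policy C).

10736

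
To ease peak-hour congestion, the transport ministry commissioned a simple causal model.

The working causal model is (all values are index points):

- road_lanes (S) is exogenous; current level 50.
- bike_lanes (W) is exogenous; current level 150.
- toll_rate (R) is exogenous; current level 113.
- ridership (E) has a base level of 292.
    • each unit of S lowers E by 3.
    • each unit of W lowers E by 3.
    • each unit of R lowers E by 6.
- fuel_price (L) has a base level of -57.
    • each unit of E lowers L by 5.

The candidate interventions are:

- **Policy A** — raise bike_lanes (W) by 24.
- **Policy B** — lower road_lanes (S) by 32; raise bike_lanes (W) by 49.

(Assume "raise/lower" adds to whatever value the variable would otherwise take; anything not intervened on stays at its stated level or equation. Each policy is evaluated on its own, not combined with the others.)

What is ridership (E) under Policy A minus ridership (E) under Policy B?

-21

Policy A (W + 24):
  S = 50
  W = 150 + 24 = 174
  R = 113
  E = 292 − 3·50 − 3·174 − 6·113 = -1058
Policy B (S − 32, W + 49):
  S = 50 − 32 = 18
  W = 150 + 49 = 199
  R = 113
  E = 292 − 3·18 − 3·199 − 6·113 = -1037
E: -1058 − (-1037) = -21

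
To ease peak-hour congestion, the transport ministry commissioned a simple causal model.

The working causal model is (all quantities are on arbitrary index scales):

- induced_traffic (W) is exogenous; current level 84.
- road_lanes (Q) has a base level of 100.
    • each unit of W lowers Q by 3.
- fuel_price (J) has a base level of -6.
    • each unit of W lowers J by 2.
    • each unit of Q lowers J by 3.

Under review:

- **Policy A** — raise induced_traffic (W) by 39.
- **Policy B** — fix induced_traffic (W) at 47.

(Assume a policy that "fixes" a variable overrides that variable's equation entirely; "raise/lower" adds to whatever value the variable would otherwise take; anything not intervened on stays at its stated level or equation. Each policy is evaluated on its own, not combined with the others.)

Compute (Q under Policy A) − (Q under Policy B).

-228

Policy A (W + 39):
  W = 84 + 39 = 123
  Q = 100 − 3·123 = -269
Policy B (W := 47):
  W = 47
  Q = 100 − 3·47 = -41
Q: -269 − (-41) = -228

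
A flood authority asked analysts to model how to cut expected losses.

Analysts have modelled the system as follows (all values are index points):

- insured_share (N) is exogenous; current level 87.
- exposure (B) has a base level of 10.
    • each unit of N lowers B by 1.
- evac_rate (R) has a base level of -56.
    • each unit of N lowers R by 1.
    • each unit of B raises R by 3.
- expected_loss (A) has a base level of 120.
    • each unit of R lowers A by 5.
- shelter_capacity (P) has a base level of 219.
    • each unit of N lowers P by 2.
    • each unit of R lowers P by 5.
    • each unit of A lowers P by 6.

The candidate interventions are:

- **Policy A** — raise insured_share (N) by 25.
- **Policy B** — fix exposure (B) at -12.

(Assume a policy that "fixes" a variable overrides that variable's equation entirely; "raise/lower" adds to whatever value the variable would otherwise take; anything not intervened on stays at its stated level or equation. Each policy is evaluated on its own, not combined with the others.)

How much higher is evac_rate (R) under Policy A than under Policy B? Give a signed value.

Policy A (N + 25):
  N = 87 + 25 = 112
  B = 10 − 112 = -102
  R = -56 − 112 + 3·(-102) = -474
Policy B (B := -12):
  N = 87
  B = -12
  R = -56 − 87 + 3·(-12) = -179
R: -474 − (-179) = -295

-295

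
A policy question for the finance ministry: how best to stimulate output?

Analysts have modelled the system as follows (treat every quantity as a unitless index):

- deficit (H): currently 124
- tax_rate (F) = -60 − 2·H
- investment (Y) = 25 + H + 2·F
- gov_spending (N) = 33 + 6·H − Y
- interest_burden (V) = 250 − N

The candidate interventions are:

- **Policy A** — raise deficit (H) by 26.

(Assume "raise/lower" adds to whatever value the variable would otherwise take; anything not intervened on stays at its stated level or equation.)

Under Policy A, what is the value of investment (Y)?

Policy A (H + 26):
  H = 124 + 26 = 150
  F = -60 − 2·150 = -360
  Y = 25 + 150 + 2·(-360) = -545

-545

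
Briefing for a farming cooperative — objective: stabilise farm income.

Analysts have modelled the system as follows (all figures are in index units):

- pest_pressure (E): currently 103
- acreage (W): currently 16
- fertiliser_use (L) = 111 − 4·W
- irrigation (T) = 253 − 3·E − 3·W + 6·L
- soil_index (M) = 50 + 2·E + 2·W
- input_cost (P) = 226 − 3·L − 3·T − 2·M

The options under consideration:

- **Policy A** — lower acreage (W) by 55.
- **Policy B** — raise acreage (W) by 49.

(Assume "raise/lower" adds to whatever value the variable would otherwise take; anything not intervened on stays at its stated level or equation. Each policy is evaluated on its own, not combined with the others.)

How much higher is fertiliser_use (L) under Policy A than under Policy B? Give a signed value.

416

Policy A (W − 55):
  W = 16 − 55 = -39
  L = 111 − 4·(-39) = 267
Policy B (W + 49):
  W = 16 + 49 = 65
  L = 111 − 4·65 = -149
L: 267 − (-149) = 416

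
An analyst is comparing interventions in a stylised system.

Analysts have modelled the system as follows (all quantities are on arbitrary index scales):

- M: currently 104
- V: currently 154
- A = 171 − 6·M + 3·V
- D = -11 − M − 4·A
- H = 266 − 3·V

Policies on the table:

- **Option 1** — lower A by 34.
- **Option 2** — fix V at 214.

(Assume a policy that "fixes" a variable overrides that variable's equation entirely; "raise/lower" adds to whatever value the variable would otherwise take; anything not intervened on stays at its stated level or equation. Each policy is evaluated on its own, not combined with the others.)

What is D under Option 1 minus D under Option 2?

Option 1 (A − 34):
  M = 104
  V = 154
  A = 171 − 6·104 + 3·154 (−34 from intervention) = -25
  D = -11 − 104 − 4·(-25) = -15
Option 2 (V := 214):
  M = 104
  V = 214
  A = 171 − 6·104 + 3·214 = 189
  D = -11 − 104 − 4·189 = -871
D: -15 − (-871) = 856

856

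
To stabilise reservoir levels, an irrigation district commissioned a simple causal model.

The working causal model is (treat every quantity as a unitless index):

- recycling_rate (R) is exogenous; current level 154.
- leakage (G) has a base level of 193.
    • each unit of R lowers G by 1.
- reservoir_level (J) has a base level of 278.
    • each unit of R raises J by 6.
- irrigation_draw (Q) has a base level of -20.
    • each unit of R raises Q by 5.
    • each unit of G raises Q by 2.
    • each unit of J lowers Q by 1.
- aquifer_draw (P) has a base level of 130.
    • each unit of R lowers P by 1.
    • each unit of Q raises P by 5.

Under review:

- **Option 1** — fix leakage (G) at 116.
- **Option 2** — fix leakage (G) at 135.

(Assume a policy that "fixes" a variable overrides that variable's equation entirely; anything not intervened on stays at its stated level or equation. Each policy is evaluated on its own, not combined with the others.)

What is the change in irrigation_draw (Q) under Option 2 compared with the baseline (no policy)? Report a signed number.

192

Baseline:
  R = 154
  G = 193 − 154 = 39
  J = 278 + 6·154 = 1202
  Q = -20 + 5·154 + 2·39 − 1202 = -374
Option 2 (G := 135):
  R = 154
  G = 135
  J = 278 + 6·154 = 1202
  Q = -20 + 5·154 + 2·135 − 1202 = -182
Change in Q: -182 − (-374) = 192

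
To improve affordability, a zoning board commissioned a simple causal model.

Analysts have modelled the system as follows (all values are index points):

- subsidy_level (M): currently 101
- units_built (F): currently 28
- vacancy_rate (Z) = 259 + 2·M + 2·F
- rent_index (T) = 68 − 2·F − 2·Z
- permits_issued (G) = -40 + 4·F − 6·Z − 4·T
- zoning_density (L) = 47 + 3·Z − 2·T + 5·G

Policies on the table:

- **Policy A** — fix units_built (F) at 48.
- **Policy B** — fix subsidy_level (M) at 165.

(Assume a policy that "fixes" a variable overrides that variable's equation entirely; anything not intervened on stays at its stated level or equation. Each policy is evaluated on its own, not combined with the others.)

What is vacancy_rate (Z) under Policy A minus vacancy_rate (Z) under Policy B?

-88

Policy A (F := 48):
  M = 101
  F = 48
  Z = 259 + 2·101 + 2·48 = 557
Policy B (M := 165):
  M = 165
  F = 28
  Z = 259 + 2·165 + 2·28 = 645
Z: 557 − 645 = -88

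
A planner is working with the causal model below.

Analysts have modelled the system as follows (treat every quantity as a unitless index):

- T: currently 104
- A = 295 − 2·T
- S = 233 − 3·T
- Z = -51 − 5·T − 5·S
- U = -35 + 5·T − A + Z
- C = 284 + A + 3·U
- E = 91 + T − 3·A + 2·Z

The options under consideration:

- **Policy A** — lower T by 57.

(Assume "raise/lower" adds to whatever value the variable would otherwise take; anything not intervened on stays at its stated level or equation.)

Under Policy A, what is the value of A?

Policy A (T − 57):
  T = 104 − 57 = 47
  A = 295 − 2·47 = 201

201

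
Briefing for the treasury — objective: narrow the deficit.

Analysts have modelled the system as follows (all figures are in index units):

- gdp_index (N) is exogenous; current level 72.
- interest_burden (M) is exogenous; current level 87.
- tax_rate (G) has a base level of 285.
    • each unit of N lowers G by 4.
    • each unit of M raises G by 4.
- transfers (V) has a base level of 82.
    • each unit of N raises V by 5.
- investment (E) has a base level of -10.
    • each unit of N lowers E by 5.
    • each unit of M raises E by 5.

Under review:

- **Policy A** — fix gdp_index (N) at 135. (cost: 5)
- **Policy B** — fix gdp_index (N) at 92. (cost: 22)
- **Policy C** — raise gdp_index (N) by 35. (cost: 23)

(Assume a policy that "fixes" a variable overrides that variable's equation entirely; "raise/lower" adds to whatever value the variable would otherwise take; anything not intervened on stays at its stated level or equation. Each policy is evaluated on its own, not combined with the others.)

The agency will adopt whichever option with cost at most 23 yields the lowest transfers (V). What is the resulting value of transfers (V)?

542

Policy A (N := 135):
  N = 135
  V = 82 + 5·135 = 757
Policy B (N := 92):
  N = 92
  V = 82 + 5·92 = 542
Policy C (N + 35):
  N = 72 + 35 = 107
  V = 82 + 5·107 = 617
Comparing — Policy A: V=757, Policy B: V=542, Policy C: V=617. Lowest is 542 (Policy B).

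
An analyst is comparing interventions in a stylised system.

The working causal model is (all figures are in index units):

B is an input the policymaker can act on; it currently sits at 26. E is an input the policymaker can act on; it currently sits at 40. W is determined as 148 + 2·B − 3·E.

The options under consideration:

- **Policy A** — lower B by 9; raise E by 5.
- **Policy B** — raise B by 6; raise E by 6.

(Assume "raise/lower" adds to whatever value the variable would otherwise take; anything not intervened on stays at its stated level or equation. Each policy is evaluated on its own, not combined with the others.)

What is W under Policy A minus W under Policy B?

-27

Policy A (B − 9, E + 5):
  B = 26 − 9 = 17
  E = 40 + 5 = 45
  W = 148 + 2·17 − 3·45 = 47
Policy B (B + 6, E + 6):
  B = 26 + 6 = 32
  E = 40 + 6 = 46
  W = 148 + 2·32 − 3·46 = 74
W: 47 − 74 = -27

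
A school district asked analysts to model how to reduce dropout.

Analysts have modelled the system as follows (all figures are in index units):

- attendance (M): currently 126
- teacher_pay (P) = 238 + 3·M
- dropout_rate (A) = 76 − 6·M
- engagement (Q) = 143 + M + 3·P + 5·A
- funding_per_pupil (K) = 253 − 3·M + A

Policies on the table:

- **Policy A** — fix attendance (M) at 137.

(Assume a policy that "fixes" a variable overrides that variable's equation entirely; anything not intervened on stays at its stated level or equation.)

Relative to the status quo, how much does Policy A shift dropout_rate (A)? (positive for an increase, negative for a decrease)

Baseline:
  M = 126
  A = 76 − 6·126 = -680
Policy A (M := 137):
  M = 137
  A = 76 − 6·137 = -746
Change in A: -746 − (-680) = -66

-66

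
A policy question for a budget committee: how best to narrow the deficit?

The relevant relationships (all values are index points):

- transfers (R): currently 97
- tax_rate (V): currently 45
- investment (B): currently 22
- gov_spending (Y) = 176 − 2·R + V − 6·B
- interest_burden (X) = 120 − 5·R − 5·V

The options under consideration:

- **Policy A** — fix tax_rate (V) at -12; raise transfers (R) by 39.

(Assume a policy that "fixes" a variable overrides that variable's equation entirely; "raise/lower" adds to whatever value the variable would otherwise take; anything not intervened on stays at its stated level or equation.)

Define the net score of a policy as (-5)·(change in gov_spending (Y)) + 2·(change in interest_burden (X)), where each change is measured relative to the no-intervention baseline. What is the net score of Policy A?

Baseline:
  R = 97
  V = 45
  B = 22
  Y = 176 − 2·97 + 45 − 6·22 = -105
  X = 120 − 5·97 − 5·45 = -590
Policy A (V := -12, R + 39):
  R = 97 + 39 = 136
  V = -12
  B = 22
  Y = 176 − 2·136 + (-12) − 6·22 = -240
  X = 120 − 5·136 − 5·(-12) = -500
ΔY = -240 − (-105) = -135; ΔX = -500 − (-590) = 90
Score = (-5)·(-135) + 2·90 = 855

855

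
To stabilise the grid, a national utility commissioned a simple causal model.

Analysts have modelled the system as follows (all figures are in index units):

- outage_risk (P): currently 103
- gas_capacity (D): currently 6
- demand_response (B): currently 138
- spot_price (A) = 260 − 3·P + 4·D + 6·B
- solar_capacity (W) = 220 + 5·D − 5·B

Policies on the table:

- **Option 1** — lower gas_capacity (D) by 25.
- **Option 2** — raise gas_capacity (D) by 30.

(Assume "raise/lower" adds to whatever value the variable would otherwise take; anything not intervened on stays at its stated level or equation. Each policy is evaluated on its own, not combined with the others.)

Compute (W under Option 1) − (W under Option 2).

Option 1 (D − 25):
  D = 6 − 25 = -19
  B = 138
  W = 220 + 5·(-19) − 5·138 = -565
Option 2 (D + 30):
  D = 6 + 30 = 36
  B = 138
  W = 220 + 5·36 − 5·138 = -290
W: -565 − (-290) = -275

-275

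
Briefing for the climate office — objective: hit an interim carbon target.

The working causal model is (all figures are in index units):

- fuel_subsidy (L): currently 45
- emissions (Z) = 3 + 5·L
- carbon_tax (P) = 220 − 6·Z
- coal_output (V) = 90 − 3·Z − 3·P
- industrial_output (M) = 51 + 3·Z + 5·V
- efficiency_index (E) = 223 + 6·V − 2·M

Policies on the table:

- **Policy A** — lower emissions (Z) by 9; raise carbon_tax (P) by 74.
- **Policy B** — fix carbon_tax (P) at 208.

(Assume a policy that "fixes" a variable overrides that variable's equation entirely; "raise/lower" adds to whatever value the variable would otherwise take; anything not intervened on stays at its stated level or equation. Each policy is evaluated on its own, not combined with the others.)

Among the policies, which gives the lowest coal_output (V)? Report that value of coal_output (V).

Policy A (Z − 9, P + 74):
  L = 45
  Z = 3 + 5·45 (−9 from intervention) = 219
  P = 220 − 6·219 (+74 from intervention) = -1020
  V = 90 − 3·219 − 3·(-1020) = 2493
Policy B (P := 208):
  L = 45
  Z = 3 + 5·45 = 228
  P = 208
  V = 90 − 3·228 − 3·208 = -1218
Comparing — Policy A: V=2493, Policy B: V=-1218. Lowest is -1218 (Policy B).

-1218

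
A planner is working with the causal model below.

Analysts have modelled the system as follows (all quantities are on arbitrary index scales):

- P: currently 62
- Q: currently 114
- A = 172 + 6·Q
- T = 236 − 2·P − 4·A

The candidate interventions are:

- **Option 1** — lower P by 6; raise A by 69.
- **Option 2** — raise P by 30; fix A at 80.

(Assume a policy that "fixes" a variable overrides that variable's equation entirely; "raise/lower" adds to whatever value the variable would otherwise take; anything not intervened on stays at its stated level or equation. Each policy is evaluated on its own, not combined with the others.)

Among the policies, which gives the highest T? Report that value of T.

-268

Option 1 (P − 6, A + 69):
  P = 62 − 6 = 56
  Q = 114
  A = 172 + 6·114 (+69 from intervention) = 925
  T = 236 − 2·56 − 4·925 = -3576
Option 2 (P + 30, A := 80):
  P = 62 + 30 = 92
  Q = 114
  A = 80
  T = 236 − 2·92 − 4·80 = -268
Comparing — Option 1: T=-3576, Option 2: T=-268. Highest is -268 (Option 2).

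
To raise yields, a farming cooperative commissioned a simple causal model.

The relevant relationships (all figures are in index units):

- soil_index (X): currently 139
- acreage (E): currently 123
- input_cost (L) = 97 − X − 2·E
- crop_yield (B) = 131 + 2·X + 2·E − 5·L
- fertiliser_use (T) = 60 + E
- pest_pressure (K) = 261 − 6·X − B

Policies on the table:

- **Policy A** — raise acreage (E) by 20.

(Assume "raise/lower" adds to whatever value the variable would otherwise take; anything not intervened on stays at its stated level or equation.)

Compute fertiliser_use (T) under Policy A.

203

Policy A (E + 20):
  E = 123 + 20 = 143
  T = 60 + 143 = 203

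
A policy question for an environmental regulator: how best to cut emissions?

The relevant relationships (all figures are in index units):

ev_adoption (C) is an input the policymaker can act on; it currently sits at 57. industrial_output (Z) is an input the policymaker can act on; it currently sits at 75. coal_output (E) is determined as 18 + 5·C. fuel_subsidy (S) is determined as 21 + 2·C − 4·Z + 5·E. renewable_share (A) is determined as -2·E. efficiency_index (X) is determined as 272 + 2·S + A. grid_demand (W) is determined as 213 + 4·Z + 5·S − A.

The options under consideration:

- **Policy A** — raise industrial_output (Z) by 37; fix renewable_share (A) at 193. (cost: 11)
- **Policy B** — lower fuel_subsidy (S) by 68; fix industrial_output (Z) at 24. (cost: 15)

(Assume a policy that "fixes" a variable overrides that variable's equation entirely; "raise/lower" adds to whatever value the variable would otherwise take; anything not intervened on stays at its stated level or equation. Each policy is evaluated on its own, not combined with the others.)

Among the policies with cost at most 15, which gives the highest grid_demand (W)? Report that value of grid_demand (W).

8345

Policy A (Z + 37, A := 193):
  C = 57
  Z = 75 + 37 = 112
  E = 18 + 5·57 = 303
  S = 21 + 2·57 − 4·112 + 5·303 = 1202
  A = 193
  W = 213 + 4·112 + 5·1202 − 193 = 6478
Policy B (S − 68, Z := 24):
  C = 57
  Z = 24
  E = 18 + 5·57 = 303
  S = 21 + 2·57 − 4·24 + 5·303 (−68 from intervention) = 1486
  A = 0 − 2·303 = -606
  W = 213 + 4·24 + 5·1486 − (-606) = 8345
Comparing — Policy A: W=6478, Policy B: W=8345. Highest is 8345 (Policy B).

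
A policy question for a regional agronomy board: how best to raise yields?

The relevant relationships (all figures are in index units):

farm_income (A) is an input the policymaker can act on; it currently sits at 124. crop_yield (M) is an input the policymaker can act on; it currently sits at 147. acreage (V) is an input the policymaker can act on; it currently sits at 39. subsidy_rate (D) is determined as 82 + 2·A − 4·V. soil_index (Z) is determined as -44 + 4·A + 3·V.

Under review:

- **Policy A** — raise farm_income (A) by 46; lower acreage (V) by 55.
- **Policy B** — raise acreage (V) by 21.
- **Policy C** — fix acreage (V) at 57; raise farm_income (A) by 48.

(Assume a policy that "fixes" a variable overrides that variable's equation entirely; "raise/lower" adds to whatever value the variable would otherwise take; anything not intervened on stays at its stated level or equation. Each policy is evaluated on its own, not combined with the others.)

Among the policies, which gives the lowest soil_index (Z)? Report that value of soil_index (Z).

Policy A (A + 46, V − 55):
  A = 124 + 46 = 170
  V = 39 − 55 = -16
  Z = -44 + 4·170 + 3·(-16) = 588
Policy B (V + 21):
  A = 124
  V = 39 + 21 = 60
  Z = -44 + 4·124 + 3·60 = 632
Policy C (V := 57, A + 48):
  A = 124 + 48 = 172
  V = 57
  Z = -44 + 4·172 + 3·57 = 815
Comparing — Policy A: Z=588, Policy B: Z=632, Policy C: Z=815. Lowest is 588 (Policy A).

588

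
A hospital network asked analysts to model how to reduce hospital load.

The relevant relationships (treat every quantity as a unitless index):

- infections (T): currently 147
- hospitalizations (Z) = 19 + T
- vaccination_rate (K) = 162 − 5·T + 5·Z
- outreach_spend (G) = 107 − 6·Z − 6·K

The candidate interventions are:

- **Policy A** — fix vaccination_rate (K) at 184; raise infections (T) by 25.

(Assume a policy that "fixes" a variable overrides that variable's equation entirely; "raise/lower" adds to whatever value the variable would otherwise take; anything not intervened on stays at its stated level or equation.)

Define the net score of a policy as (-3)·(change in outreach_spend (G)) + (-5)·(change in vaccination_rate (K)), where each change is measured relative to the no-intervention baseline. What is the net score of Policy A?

-499

Baseline:
  T = 147
  Z = 19 + 147 = 166
  K = 162 − 5·147 + 5·166 = 257
  G = 107 − 6·166 − 6·257 = -2431
Policy A (K := 184, T + 25):
  T = 147 + 25 = 172
  Z = 19 + 172 = 191
  K = 184
  G = 107 − 6·191 − 6·184 = -2143
ΔG = -2143 − (-2431) = 288; ΔK = 184 − 257 = -73
Score = (-3)·288 + (-5)·(-73) = -499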